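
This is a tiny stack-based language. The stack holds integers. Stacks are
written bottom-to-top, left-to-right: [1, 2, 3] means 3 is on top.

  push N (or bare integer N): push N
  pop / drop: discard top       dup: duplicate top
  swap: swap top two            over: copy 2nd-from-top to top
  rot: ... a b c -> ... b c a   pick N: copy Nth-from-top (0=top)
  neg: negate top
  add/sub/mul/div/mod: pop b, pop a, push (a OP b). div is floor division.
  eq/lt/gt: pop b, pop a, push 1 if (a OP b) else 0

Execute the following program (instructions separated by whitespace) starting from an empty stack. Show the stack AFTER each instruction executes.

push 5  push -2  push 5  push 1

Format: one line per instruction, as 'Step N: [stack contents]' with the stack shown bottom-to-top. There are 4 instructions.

Step 1: [5]
Step 2: [5, -2]
Step 3: [5, -2, 5]
Step 4: [5, -2, 5, 1]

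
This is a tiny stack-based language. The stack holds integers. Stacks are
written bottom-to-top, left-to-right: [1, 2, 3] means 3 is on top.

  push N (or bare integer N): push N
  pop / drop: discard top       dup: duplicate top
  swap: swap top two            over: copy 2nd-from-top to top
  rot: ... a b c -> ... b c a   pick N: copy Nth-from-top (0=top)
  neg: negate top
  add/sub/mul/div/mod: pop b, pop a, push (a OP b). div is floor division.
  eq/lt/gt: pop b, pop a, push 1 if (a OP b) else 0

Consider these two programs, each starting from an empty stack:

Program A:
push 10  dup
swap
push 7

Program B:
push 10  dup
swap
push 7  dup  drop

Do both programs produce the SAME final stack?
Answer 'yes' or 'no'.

Answer: yes

Derivation:
Program A trace:
  After 'push 10': [10]
  After 'dup': [10, 10]
  After 'swap': [10, 10]
  After 'push 7': [10, 10, 7]
Program A final stack: [10, 10, 7]

Program B trace:
  After 'push 10': [10]
  After 'dup': [10, 10]
  After 'swap': [10, 10]
  After 'push 7': [10, 10, 7]
  After 'dup': [10, 10, 7, 7]
  After 'drop': [10, 10, 7]
Program B final stack: [10, 10, 7]
Same: yes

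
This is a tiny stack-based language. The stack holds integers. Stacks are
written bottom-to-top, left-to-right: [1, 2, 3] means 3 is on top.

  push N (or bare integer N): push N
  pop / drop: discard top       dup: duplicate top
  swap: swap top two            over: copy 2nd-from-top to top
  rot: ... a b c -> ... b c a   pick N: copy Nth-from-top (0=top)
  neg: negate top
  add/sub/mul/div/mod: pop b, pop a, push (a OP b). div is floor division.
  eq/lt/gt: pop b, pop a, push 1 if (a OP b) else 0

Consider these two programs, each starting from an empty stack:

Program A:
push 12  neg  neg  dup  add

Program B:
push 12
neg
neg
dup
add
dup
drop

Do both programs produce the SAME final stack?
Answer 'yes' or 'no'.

Answer: yes

Derivation:
Program A trace:
  After 'push 12': [12]
  After 'neg': [-12]
  After 'neg': [12]
  After 'dup': [12, 12]
  After 'add': [24]
Program A final stack: [24]

Program B trace:
  After 'push 12': [12]
  After 'neg': [-12]
  After 'neg': [12]
  After 'dup': [12, 12]
  After 'add': [24]
  After 'dup': [24, 24]
  After 'drop': [24]
Program B final stack: [24]
Same: yes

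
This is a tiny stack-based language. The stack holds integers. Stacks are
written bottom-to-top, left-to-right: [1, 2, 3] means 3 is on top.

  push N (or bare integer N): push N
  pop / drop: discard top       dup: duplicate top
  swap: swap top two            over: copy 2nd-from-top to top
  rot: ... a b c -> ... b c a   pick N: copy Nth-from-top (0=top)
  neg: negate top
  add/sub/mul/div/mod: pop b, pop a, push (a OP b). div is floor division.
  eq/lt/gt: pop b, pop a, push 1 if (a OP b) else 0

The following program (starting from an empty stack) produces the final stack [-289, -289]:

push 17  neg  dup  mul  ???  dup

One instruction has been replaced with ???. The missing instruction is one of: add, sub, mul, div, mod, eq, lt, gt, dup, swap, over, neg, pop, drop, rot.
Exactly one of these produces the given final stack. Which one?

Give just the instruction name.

Answer: neg

Derivation:
Stack before ???: [289]
Stack after ???:  [-289]
The instruction that transforms [289] -> [-289] is: neg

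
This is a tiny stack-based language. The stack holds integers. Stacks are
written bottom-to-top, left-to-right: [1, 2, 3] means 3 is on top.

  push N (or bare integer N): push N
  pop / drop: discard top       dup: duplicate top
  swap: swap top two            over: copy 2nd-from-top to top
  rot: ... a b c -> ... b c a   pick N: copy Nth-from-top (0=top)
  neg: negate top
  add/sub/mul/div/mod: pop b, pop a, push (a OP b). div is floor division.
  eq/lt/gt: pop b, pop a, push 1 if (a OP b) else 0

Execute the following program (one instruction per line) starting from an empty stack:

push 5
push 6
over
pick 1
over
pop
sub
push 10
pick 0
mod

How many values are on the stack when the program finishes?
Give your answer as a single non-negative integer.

After 'push 5': stack = [5] (depth 1)
After 'push 6': stack = [5, 6] (depth 2)
After 'over': stack = [5, 6, 5] (depth 3)
After 'pick 1': stack = [5, 6, 5, 6] (depth 4)
After 'over': stack = [5, 6, 5, 6, 5] (depth 5)
After 'pop': stack = [5, 6, 5, 6] (depth 4)
After 'sub': stack = [5, 6, -1] (depth 3)
After 'push 10': stack = [5, 6, -1, 10] (depth 4)
After 'pick 0': stack = [5, 6, -1, 10, 10] (depth 5)
After 'mod': stack = [5, 6, -1, 0] (depth 4)

Answer: 4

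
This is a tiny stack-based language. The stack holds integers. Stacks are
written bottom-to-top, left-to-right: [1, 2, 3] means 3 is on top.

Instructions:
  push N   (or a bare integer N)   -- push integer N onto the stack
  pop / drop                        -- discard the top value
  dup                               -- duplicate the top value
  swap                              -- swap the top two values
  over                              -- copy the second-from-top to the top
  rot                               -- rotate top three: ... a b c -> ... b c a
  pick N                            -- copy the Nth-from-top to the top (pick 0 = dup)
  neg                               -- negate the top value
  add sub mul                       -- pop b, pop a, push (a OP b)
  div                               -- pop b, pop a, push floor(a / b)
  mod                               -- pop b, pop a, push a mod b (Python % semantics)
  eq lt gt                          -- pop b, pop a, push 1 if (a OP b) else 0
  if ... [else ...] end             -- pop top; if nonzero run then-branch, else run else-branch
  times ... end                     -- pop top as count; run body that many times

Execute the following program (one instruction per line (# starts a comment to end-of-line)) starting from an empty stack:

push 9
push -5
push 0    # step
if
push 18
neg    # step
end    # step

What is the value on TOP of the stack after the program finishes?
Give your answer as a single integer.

Answer: -5

Derivation:
After 'push 9': [9]
After 'push -5': [9, -5]
After 'push 0': [9, -5, 0]
After 'if': [9, -5]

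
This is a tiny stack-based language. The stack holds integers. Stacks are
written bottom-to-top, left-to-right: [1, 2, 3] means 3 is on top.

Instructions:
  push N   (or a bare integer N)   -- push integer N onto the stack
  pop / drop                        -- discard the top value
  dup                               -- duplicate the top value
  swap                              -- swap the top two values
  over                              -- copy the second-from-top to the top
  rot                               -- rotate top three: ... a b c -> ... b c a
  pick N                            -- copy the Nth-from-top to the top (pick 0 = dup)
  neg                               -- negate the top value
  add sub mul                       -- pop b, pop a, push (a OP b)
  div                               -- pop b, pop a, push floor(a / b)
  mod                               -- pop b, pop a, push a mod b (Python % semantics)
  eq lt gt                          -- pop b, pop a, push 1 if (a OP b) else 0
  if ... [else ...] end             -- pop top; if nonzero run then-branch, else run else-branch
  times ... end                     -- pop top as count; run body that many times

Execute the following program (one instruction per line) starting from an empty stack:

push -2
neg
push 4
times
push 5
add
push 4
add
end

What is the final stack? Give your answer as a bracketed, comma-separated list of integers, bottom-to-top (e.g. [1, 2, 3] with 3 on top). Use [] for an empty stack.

After 'push -2': [-2]
After 'neg': [2]
After 'push 4': [2, 4]
After 'times': [2]
After 'push 5': [2, 5]
After 'add': [7]
After 'push 4': [7, 4]
After 'add': [11]
After 'push 5': [11, 5]
After 'add': [16]
After 'push 4': [16, 4]
After 'add': [20]
After 'push 5': [20, 5]
After 'add': [25]
After 'push 4': [25, 4]
After 'add': [29]
After 'push 5': [29, 5]
After 'add': [34]
After 'push 4': [34, 4]
After 'add': [38]

Answer: [38]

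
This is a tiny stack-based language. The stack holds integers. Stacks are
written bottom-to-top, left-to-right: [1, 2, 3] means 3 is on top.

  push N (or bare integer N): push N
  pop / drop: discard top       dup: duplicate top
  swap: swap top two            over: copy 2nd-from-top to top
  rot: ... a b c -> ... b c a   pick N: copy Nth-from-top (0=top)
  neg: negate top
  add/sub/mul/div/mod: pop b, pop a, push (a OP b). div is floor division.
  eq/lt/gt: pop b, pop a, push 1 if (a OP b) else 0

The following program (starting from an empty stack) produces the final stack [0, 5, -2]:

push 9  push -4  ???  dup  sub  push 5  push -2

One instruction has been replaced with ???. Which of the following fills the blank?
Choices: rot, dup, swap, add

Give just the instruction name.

Stack before ???: [9, -4]
Stack after ???:  [5]
Checking each choice:
  rot: stack underflow (need 3, have 2)
  dup: produces [9, -4, 0, 5, -2]
  swap: produces [-4, 0, 5, -2]
  add: MATCH


Answer: add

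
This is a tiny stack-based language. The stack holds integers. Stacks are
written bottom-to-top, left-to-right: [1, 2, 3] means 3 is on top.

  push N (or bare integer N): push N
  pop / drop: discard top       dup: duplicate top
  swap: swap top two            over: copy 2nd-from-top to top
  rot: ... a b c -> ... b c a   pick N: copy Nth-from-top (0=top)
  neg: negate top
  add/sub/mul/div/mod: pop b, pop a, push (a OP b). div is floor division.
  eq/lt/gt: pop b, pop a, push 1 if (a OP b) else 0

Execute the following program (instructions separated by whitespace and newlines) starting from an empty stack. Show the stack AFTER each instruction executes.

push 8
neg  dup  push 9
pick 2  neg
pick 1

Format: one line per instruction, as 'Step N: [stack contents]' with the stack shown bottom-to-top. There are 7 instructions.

Step 1: [8]
Step 2: [-8]
Step 3: [-8, -8]
Step 4: [-8, -8, 9]
Step 5: [-8, -8, 9, -8]
Step 6: [-8, -8, 9, 8]
Step 7: [-8, -8, 9, 8, 9]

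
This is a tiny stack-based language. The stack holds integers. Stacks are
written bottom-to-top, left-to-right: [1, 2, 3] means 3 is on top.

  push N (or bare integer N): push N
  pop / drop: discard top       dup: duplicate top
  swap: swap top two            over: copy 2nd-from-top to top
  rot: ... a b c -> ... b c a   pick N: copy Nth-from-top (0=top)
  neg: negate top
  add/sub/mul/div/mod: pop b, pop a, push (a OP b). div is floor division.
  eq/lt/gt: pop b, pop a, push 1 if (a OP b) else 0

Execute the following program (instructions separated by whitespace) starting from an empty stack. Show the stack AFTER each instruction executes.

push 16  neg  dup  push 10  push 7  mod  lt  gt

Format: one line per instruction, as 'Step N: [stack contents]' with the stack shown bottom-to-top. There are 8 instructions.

Step 1: [16]
Step 2: [-16]
Step 3: [-16, -16]
Step 4: [-16, -16, 10]
Step 5: [-16, -16, 10, 7]
Step 6: [-16, -16, 3]
Step 7: [-16, 1]
Step 8: [0]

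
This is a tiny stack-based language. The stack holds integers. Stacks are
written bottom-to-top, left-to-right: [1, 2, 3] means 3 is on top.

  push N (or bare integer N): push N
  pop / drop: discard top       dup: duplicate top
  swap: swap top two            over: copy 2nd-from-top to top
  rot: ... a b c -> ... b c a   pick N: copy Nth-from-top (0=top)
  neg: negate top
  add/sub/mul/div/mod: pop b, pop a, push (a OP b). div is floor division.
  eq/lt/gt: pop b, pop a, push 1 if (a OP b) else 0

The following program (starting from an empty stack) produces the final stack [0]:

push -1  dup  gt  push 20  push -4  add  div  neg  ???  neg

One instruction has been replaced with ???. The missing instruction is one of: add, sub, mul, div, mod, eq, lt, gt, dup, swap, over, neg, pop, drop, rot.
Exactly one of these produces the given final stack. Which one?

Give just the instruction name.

Stack before ???: [0]
Stack after ???:  [0]
The instruction that transforms [0] -> [0] is: neg

Answer: neg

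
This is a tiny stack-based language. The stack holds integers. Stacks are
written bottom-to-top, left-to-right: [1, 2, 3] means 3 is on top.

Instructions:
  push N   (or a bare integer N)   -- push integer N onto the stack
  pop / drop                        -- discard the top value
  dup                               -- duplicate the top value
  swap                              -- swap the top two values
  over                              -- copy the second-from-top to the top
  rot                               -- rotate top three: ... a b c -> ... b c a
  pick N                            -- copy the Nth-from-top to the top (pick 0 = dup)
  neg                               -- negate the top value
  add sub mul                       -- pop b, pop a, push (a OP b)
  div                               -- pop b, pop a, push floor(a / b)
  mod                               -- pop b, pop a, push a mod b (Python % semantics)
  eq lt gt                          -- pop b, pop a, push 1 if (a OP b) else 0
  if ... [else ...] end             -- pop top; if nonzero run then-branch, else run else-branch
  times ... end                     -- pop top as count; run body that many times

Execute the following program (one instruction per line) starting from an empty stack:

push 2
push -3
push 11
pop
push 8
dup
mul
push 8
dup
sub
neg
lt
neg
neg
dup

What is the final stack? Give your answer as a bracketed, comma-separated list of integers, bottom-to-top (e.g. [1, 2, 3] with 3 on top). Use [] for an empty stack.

Answer: [2, -3, 0, 0]

Derivation:
After 'push 2': [2]
After 'push -3': [2, -3]
After 'push 11': [2, -3, 11]
After 'pop': [2, -3]
After 'push 8': [2, -3, 8]
After 'dup': [2, -3, 8, 8]
After 'mul': [2, -3, 64]
After 'push 8': [2, -3, 64, 8]
After 'dup': [2, -3, 64, 8, 8]
After 'sub': [2, -3, 64, 0]
After 'neg': [2, -3, 64, 0]
After 'lt': [2, -3, 0]
After 'neg': [2, -3, 0]
After 'neg': [2, -3, 0]
After 'dup': [2, -3, 0, 0]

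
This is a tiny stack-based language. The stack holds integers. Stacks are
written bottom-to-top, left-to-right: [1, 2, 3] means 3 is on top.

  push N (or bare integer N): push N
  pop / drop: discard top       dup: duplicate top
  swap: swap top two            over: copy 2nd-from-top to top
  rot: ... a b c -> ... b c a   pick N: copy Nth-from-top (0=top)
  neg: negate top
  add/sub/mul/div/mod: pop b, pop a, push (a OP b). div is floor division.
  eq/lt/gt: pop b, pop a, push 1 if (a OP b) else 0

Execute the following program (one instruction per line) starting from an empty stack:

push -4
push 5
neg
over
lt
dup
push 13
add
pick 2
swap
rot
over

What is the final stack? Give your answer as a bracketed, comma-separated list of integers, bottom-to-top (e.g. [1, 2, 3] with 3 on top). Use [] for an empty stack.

After 'push -4': [-4]
After 'push 5': [-4, 5]
After 'neg': [-4, -5]
After 'over': [-4, -5, -4]
After 'lt': [-4, 1]
After 'dup': [-4, 1, 1]
After 'push 13': [-4, 1, 1, 13]
After 'add': [-4, 1, 14]
After 'pick 2': [-4, 1, 14, -4]
After 'swap': [-4, 1, -4, 14]
After 'rot': [-4, -4, 14, 1]
After 'over': [-4, -4, 14, 1, 14]

Answer: [-4, -4, 14, 1, 14]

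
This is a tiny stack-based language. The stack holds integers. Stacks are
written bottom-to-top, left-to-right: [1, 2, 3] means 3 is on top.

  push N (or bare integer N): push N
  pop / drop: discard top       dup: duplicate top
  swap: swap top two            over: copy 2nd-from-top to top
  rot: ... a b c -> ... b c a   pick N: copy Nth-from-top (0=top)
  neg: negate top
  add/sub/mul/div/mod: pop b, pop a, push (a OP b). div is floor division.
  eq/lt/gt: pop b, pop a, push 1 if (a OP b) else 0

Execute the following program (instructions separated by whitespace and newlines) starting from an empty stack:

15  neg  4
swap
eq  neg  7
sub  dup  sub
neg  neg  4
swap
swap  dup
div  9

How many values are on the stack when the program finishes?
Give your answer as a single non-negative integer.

After 'push 15': stack = [15] (depth 1)
After 'neg': stack = [-15] (depth 1)
After 'push 4': stack = [-15, 4] (depth 2)
After 'swap': stack = [4, -15] (depth 2)
After 'eq': stack = [0] (depth 1)
After 'neg': stack = [0] (depth 1)
After 'push 7': stack = [0, 7] (depth 2)
After 'sub': stack = [-7] (depth 1)
After 'dup': stack = [-7, -7] (depth 2)
After 'sub': stack = [0] (depth 1)
After 'neg': stack = [0] (depth 1)
After 'neg': stack = [0] (depth 1)
After 'push 4': stack = [0, 4] (depth 2)
After 'swap': stack = [4, 0] (depth 2)
After 'swap': stack = [0, 4] (depth 2)
After 'dup': stack = [0, 4, 4] (depth 3)
After 'div': stack = [0, 1] (depth 2)
After 'push 9': stack = [0, 1, 9] (depth 3)

Answer: 3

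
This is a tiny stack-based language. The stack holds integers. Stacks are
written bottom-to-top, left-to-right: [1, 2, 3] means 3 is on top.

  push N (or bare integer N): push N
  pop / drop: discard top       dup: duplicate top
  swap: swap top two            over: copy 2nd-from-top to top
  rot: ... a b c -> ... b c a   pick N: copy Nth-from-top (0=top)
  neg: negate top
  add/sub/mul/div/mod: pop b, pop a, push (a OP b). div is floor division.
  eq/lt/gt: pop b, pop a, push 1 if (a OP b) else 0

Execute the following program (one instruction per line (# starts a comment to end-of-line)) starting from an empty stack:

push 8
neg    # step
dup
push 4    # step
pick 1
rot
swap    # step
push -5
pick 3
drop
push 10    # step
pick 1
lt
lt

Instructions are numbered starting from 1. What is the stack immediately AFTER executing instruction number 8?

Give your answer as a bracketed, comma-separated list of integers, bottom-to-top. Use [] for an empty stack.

Answer: [-8, 4, -8, -8, -5]

Derivation:
Step 1 ('push 8'): [8]
Step 2 ('neg'): [-8]
Step 3 ('dup'): [-8, -8]
Step 4 ('push 4'): [-8, -8, 4]
Step 5 ('pick 1'): [-8, -8, 4, -8]
Step 6 ('rot'): [-8, 4, -8, -8]
Step 7 ('swap'): [-8, 4, -8, -8]
Step 8 ('push -5'): [-8, 4, -8, -8, -5]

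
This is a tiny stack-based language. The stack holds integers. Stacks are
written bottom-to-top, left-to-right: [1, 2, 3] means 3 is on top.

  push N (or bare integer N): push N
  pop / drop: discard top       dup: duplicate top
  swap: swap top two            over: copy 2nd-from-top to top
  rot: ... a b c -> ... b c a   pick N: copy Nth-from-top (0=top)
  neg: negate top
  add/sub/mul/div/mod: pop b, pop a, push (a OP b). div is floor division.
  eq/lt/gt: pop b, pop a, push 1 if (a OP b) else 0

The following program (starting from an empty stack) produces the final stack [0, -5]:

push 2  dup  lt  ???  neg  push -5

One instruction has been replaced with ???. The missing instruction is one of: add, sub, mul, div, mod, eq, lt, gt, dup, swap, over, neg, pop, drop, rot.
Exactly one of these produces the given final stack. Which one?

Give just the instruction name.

Answer: neg

Derivation:
Stack before ???: [0]
Stack after ???:  [0]
The instruction that transforms [0] -> [0] is: neg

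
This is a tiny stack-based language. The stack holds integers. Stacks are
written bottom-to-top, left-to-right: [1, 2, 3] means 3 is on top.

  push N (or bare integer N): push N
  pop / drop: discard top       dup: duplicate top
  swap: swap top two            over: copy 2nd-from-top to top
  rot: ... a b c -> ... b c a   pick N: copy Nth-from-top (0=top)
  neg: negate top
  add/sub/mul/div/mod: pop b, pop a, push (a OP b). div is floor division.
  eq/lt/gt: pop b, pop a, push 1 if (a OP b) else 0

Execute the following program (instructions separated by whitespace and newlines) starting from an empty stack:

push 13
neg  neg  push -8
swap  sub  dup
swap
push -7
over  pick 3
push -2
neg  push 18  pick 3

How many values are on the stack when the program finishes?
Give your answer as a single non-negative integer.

After 'push 13': stack = [13] (depth 1)
After 'neg': stack = [-13] (depth 1)
After 'neg': stack = [13] (depth 1)
After 'push -8': stack = [13, -8] (depth 2)
After 'swap': stack = [-8, 13] (depth 2)
After 'sub': stack = [-21] (depth 1)
After 'dup': stack = [-21, -21] (depth 2)
After 'swap': stack = [-21, -21] (depth 2)
After 'push -7': stack = [-21, -21, -7] (depth 3)
After 'over': stack = [-21, -21, -7, -21] (depth 4)
After 'pick 3': stack = [-21, -21, -7, -21, -21] (depth 5)
After 'push -2': stack = [-21, -21, -7, -21, -21, -2] (depth 6)
After 'neg': stack = [-21, -21, -7, -21, -21, 2] (depth 6)
After 'push 18': stack = [-21, -21, -7, -21, -21, 2, 18] (depth 7)
After 'pick 3': stack = [-21, -21, -7, -21, -21, 2, 18, -21] (depth 8)

Answer: 8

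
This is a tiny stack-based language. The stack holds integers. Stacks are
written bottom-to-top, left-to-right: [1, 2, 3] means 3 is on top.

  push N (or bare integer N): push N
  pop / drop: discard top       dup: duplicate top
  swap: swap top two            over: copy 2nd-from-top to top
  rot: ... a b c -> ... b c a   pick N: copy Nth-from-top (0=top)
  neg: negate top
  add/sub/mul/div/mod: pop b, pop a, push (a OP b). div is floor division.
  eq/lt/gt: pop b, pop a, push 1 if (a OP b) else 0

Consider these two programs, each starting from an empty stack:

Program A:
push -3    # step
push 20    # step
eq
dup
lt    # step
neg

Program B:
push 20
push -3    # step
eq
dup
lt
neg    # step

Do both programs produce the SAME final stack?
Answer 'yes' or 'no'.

Answer: yes

Derivation:
Program A trace:
  After 'push -3': [-3]
  After 'push 20': [-3, 20]
  After 'eq': [0]
  After 'dup': [0, 0]
  After 'lt': [0]
  After 'neg': [0]
Program A final stack: [0]

Program B trace:
  After 'push 20': [20]
  After 'push -3': [20, -3]
  After 'eq': [0]
  After 'dup': [0, 0]
  After 'lt': [0]
  After 'neg': [0]
Program B final stack: [0]
Same: yes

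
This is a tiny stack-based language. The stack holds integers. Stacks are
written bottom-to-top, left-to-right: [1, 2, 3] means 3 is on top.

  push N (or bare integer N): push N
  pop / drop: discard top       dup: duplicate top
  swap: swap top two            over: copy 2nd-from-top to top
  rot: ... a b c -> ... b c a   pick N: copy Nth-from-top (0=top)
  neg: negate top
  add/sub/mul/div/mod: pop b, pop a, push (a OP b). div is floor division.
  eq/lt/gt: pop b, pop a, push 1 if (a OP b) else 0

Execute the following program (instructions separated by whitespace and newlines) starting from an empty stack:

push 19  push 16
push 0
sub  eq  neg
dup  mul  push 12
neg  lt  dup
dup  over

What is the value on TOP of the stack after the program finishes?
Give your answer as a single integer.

Answer: 0

Derivation:
After 'push 19': [19]
After 'push 16': [19, 16]
After 'push 0': [19, 16, 0]
After 'sub': [19, 16]
After 'eq': [0]
After 'neg': [0]
After 'dup': [0, 0]
After 'mul': [0]
After 'push 12': [0, 12]
After 'neg': [0, -12]
After 'lt': [0]
After 'dup': [0, 0]
After 'dup': [0, 0, 0]
After 'over': [0, 0, 0, 0]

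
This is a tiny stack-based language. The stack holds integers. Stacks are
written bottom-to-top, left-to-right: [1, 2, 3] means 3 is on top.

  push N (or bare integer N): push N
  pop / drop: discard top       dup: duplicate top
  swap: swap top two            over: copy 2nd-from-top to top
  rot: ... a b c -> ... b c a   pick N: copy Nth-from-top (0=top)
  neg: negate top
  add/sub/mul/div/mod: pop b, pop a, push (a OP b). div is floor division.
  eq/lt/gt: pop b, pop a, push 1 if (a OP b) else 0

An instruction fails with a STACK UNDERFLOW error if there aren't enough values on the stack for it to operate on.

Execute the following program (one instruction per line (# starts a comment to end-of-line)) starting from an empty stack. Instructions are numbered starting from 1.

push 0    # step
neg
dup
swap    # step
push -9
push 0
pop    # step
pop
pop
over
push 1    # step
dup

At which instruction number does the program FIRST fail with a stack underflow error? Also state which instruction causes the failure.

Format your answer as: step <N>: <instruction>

Step 1 ('push 0'): stack = [0], depth = 1
Step 2 ('neg'): stack = [0], depth = 1
Step 3 ('dup'): stack = [0, 0], depth = 2
Step 4 ('swap'): stack = [0, 0], depth = 2
Step 5 ('push -9'): stack = [0, 0, -9], depth = 3
Step 6 ('push 0'): stack = [0, 0, -9, 0], depth = 4
Step 7 ('pop'): stack = [0, 0, -9], depth = 3
Step 8 ('pop'): stack = [0, 0], depth = 2
Step 9 ('pop'): stack = [0], depth = 1
Step 10 ('over'): needs 2 value(s) but depth is 1 — STACK UNDERFLOW

Answer: step 10: over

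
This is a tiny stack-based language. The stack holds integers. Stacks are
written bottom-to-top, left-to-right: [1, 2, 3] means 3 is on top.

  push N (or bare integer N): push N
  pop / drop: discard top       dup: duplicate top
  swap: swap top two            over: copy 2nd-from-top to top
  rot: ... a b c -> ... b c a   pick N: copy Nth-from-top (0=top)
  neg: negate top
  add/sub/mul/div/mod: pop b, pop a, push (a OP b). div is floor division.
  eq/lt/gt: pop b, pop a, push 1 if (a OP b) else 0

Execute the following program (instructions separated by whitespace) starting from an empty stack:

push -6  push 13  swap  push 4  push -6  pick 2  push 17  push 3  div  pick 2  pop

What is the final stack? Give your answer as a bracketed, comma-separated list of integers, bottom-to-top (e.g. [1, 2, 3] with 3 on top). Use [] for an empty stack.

After 'push -6': [-6]
After 'push 13': [-6, 13]
After 'swap': [13, -6]
After 'push 4': [13, -6, 4]
After 'push -6': [13, -6, 4, -6]
After 'pick 2': [13, -6, 4, -6, -6]
After 'push 17': [13, -6, 4, -6, -6, 17]
After 'push 3': [13, -6, 4, -6, -6, 17, 3]
After 'div': [13, -6, 4, -6, -6, 5]
After 'pick 2': [13, -6, 4, -6, -6, 5, -6]
After 'pop': [13, -6, 4, -6, -6, 5]

Answer: [13, -6, 4, -6, -6, 5]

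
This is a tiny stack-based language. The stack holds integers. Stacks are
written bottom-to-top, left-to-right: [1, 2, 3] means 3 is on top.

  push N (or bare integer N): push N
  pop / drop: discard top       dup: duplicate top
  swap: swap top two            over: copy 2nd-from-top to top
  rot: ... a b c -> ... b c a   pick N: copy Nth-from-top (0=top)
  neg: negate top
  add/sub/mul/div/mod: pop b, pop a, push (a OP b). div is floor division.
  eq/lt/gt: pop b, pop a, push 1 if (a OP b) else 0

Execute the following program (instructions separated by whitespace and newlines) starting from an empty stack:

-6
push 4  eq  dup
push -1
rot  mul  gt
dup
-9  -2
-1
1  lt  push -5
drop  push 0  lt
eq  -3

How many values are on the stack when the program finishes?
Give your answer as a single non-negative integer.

After 'push -6': stack = [-6] (depth 1)
After 'push 4': stack = [-6, 4] (depth 2)
After 'eq': stack = [0] (depth 1)
After 'dup': stack = [0, 0] (depth 2)
After 'push -1': stack = [0, 0, -1] (depth 3)
After 'rot': stack = [0, -1, 0] (depth 3)
After 'mul': stack = [0, 0] (depth 2)
After 'gt': stack = [0] (depth 1)
After 'dup': stack = [0, 0] (depth 2)
After 'push -9': stack = [0, 0, -9] (depth 3)
After 'push -2': stack = [0, 0, -9, -2] (depth 4)
After 'push -1': stack = [0, 0, -9, -2, -1] (depth 5)
After 'push 1': stack = [0, 0, -9, -2, -1, 1] (depth 6)
After 'lt': stack = [0, 0, -9, -2, 1] (depth 5)
After 'push -5': stack = [0, 0, -9, -2, 1, -5] (depth 6)
After 'drop': stack = [0, 0, -9, -2, 1] (depth 5)
After 'push 0': stack = [0, 0, -9, -2, 1, 0] (depth 6)
After 'lt': stack = [0, 0, -9, -2, 0] (depth 5)
After 'eq': stack = [0, 0, -9, 0] (depth 4)
After 'push -3': stack = [0, 0, -9, 0, -3] (depth 5)

Answer: 5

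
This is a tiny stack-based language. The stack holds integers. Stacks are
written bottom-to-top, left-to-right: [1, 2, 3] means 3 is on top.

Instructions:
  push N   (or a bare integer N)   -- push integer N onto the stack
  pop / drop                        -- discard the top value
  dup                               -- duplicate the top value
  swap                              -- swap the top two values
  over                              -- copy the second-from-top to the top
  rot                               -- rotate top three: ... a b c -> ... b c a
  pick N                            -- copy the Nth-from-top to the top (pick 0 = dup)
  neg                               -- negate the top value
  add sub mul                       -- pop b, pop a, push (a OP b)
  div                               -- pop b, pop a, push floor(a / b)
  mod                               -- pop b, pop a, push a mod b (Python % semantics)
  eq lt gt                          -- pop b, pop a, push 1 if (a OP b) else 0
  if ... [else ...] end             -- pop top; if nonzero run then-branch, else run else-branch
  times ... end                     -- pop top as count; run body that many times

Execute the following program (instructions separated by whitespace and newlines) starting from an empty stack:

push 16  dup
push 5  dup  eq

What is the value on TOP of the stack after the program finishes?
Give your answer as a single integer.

Answer: 1

Derivation:
After 'push 16': [16]
After 'dup': [16, 16]
After 'push 5': [16, 16, 5]
After 'dup': [16, 16, 5, 5]
After 'eq': [16, 16, 1]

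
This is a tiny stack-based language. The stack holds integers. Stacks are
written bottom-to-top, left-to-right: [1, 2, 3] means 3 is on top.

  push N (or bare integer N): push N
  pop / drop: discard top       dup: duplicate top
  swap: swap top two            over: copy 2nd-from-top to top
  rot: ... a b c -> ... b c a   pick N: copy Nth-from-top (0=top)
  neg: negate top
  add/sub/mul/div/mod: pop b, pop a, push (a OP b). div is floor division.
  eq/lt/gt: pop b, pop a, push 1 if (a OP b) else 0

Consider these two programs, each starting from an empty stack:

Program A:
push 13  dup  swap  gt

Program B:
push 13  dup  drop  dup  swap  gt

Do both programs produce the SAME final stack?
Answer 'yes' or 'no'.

Program A trace:
  After 'push 13': [13]
  After 'dup': [13, 13]
  After 'swap': [13, 13]
  After 'gt': [0]
Program A final stack: [0]

Program B trace:
  After 'push 13': [13]
  After 'dup': [13, 13]
  After 'drop': [13]
  After 'dup': [13, 13]
  After 'swap': [13, 13]
  After 'gt': [0]
Program B final stack: [0]
Same: yes

Answer: yes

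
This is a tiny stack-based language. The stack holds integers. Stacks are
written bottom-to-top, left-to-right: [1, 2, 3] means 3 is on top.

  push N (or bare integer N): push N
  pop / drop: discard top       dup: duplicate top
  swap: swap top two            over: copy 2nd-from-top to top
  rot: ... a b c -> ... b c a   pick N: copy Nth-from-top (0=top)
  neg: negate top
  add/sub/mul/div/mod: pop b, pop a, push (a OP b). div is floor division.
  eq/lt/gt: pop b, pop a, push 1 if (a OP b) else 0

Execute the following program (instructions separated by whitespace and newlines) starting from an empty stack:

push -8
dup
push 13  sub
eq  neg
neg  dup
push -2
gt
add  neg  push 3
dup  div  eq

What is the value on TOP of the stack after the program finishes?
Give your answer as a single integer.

After 'push -8': [-8]
After 'dup': [-8, -8]
After 'push 13': [-8, -8, 13]
After 'sub': [-8, -21]
After 'eq': [0]
After 'neg': [0]
After 'neg': [0]
After 'dup': [0, 0]
After 'push -2': [0, 0, -2]
After 'gt': [0, 1]
After 'add': [1]
After 'neg': [-1]
After 'push 3': [-1, 3]
After 'dup': [-1, 3, 3]
After 'div': [-1, 1]
After 'eq': [0]

Answer: 0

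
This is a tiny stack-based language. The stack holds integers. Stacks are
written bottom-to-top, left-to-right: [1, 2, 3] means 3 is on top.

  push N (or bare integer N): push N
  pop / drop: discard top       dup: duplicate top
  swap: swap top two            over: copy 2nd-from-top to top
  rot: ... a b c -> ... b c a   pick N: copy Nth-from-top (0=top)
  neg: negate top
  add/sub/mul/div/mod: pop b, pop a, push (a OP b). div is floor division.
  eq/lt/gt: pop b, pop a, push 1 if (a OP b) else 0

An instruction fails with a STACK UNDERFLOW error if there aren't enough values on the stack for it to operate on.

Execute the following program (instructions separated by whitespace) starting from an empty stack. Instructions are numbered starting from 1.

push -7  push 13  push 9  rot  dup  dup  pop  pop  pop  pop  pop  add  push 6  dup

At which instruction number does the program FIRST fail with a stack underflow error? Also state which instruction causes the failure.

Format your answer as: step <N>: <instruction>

Answer: step 12: add

Derivation:
Step 1 ('push -7'): stack = [-7], depth = 1
Step 2 ('push 13'): stack = [-7, 13], depth = 2
Step 3 ('push 9'): stack = [-7, 13, 9], depth = 3
Step 4 ('rot'): stack = [13, 9, -7], depth = 3
Step 5 ('dup'): stack = [13, 9, -7, -7], depth = 4
Step 6 ('dup'): stack = [13, 9, -7, -7, -7], depth = 5
Step 7 ('pop'): stack = [13, 9, -7, -7], depth = 4
Step 8 ('pop'): stack = [13, 9, -7], depth = 3
Step 9 ('pop'): stack = [13, 9], depth = 2
Step 10 ('pop'): stack = [13], depth = 1
Step 11 ('pop'): stack = [], depth = 0
Step 12 ('add'): needs 2 value(s) but depth is 0 — STACK UNDERFLOW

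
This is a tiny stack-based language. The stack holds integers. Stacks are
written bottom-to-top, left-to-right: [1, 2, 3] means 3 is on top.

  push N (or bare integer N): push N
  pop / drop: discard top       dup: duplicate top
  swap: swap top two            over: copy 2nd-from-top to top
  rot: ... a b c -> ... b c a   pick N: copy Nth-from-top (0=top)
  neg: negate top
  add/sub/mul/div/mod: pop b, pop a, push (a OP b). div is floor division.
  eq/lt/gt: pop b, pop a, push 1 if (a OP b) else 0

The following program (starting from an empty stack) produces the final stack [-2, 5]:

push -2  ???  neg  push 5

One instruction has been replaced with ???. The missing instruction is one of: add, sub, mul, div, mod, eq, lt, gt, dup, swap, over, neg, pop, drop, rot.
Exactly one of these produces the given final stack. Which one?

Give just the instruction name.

Answer: neg

Derivation:
Stack before ???: [-2]
Stack after ???:  [2]
The instruction that transforms [-2] -> [2] is: neg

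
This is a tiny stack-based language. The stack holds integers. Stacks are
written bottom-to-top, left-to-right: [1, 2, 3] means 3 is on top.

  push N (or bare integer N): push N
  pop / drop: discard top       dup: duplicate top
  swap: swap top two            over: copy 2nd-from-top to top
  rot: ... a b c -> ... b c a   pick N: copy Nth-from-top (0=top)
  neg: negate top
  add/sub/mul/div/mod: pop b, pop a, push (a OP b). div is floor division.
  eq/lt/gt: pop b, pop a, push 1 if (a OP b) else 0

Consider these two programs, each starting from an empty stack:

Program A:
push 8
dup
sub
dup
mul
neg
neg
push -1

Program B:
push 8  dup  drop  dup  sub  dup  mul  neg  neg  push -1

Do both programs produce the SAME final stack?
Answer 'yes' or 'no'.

Program A trace:
  After 'push 8': [8]
  After 'dup': [8, 8]
  After 'sub': [0]
  After 'dup': [0, 0]
  After 'mul': [0]
  After 'neg': [0]
  After 'neg': [0]
  After 'push -1': [0, -1]
Program A final stack: [0, -1]

Program B trace:
  After 'push 8': [8]
  After 'dup': [8, 8]
  After 'drop': [8]
  After 'dup': [8, 8]
  After 'sub': [0]
  After 'dup': [0, 0]
  After 'mul': [0]
  After 'neg': [0]
  After 'neg': [0]
  After 'push -1': [0, -1]
Program B final stack: [0, -1]
Same: yes

Answer: yes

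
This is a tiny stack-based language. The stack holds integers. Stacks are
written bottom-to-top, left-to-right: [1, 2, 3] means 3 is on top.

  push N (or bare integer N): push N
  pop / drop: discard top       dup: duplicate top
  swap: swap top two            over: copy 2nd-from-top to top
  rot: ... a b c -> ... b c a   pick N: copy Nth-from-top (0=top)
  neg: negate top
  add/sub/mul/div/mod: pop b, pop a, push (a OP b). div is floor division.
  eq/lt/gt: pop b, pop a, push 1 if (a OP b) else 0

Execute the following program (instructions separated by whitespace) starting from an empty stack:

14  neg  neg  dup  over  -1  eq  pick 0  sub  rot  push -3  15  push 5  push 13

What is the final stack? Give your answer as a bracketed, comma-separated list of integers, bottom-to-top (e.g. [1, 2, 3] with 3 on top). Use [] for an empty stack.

After 'push 14': [14]
After 'neg': [-14]
After 'neg': [14]
After 'dup': [14, 14]
After 'over': [14, 14, 14]
After 'push -1': [14, 14, 14, -1]
After 'eq': [14, 14, 0]
After 'pick 0': [14, 14, 0, 0]
After 'sub': [14, 14, 0]
After 'rot': [14, 0, 14]
After 'push -3': [14, 0, 14, -3]
After 'push 15': [14, 0, 14, -3, 15]
After 'push 5': [14, 0, 14, -3, 15, 5]
After 'push 13': [14, 0, 14, -3, 15, 5, 13]

Answer: [14, 0, 14, -3, 15, 5, 13]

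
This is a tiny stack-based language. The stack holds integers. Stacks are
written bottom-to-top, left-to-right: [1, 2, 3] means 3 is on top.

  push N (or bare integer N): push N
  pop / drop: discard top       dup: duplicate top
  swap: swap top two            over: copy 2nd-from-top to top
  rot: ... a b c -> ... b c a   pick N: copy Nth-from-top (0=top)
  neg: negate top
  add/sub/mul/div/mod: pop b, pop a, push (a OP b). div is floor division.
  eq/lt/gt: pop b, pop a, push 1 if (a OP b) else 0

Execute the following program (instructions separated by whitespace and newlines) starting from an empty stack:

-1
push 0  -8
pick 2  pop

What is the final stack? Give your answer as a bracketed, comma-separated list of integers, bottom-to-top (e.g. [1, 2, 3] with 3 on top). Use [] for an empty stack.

Answer: [-1, 0, -8]

Derivation:
After 'push -1': [-1]
After 'push 0': [-1, 0]
After 'push -8': [-1, 0, -8]
After 'pick 2': [-1, 0, -8, -1]
After 'pop': [-1, 0, -8]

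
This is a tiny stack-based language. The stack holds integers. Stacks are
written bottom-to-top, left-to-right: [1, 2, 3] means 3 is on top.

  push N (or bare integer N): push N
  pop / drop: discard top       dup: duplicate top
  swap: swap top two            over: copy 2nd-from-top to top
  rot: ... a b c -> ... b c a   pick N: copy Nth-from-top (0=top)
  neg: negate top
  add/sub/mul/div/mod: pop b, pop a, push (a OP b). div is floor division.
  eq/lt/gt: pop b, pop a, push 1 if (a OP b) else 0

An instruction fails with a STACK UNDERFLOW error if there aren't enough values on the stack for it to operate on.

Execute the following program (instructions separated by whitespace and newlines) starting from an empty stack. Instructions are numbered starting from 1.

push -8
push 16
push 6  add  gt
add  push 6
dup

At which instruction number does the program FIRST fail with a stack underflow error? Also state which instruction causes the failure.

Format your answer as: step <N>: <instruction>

Step 1 ('push -8'): stack = [-8], depth = 1
Step 2 ('push 16'): stack = [-8, 16], depth = 2
Step 3 ('push 6'): stack = [-8, 16, 6], depth = 3
Step 4 ('add'): stack = [-8, 22], depth = 2
Step 5 ('gt'): stack = [0], depth = 1
Step 6 ('add'): needs 2 value(s) but depth is 1 — STACK UNDERFLOW

Answer: step 6: add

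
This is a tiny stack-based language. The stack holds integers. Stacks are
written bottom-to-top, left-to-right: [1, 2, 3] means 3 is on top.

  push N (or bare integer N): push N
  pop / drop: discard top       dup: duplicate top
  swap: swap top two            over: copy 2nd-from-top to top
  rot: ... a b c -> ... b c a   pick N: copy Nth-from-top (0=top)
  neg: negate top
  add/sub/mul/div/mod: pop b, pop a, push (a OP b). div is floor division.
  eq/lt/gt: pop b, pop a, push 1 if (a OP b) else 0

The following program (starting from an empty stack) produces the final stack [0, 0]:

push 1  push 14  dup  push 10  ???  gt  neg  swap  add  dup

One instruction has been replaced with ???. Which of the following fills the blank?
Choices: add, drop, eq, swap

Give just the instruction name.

Stack before ???: [1, 14, 14, 10]
Stack after ???:  [1, 14, 0]
Checking each choice:
  add: produces [1, 1]
  drop: produces [1, 1]
  eq: MATCH
  swap: produces [1, 14, 14]


Answer: eq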